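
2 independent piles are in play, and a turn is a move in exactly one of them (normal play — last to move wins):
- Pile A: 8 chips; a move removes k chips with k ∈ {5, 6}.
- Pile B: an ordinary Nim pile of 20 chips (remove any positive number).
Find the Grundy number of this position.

21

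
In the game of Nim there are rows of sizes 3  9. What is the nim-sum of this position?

In binary:
  0011  (3)
  1001  (9)
  ----
  1010  (10)

10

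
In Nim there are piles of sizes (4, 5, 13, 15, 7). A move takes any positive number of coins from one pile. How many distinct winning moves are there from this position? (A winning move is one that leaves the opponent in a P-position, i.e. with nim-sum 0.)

Compute the nim-sum pairwise:
4 XOR 5 = 1
1 XOR 13 = 12
12 XOR 15 = 3
3 XOR 7 = 4
The overall nim-sum is X = 4. A pile of size p has a winning move iff p XOR X < p (reduce it to p XOR X).
  4: 4 XOR 4 = 0 < 4 — winning move (to 0).
  5: 5 XOR 4 = 1 < 5 — winning move (to 1).
  13: 13 XOR 4 = 9 < 13 — winning move (to 9).
  15: 15 XOR 4 = 11 < 15 — winning move (to 11).
  7: 7 XOR 4 = 3 < 7 — winning move (to 3).
That gives 5 winning moves.

5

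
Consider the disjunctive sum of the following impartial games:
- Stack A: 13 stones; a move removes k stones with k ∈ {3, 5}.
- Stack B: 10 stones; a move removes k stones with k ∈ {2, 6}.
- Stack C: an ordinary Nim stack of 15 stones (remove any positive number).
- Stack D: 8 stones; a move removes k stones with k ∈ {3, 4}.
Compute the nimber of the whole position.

15

Build the Grundy sequence for stack A with g(k) = mex{g(k−s) : s ∈ {3, 5}, s ≤ k}:
g(0) = mex{} = 0
g(1) = mex{} = 0
g(2) = mex{} = 0
g(3) = mex{0} = 1
g(4) = mex{0} = 1
g(5) = mex{0} = 1
g(6) = mex{0,1} = 2
g(7) = mex{0,1} = 2
g(8) = mex{1} = 0
g(9) = mex{1,2} = 0
g(10) = mex{1,2} = 0
g(11) = mex{0,2} = 1
g(12) = mex{0,2} = 1
g(13) = mex{0} = 1
So g(13) = 1.
For stack B, compute g(0), g(1), … with moves {2, 6}:
k:     0  1  2  3  4  5  6  7  8  9 10
g(k):  0  0  1  1  0  0  1  1  0  0  1
So g(10) = 1.
Stack C is a plain Nim stack of size 15, so its Grundy value is 15.
For stack D, compute g(0), g(1), … with moves {3, 4}:
g(0) = mex{} = 0
g(1) = mex{} = 0
g(2) = mex{} = 0
g(3) = mex{0} = 1
g(4) = mex{0} = 1
g(5) = mex{0} = 1
g(6) = mex{0,1} = 2
g(7) = mex{1} = 0
g(8) = mex{1} = 0
So g(8) = 0.
By the Sprague-Grundy theorem, the Grundy value of a sum of independent games is the XOR of the component values.
Combined value = 1 XOR 1 XOR 15 XOR 0 = 15.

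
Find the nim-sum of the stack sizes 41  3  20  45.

19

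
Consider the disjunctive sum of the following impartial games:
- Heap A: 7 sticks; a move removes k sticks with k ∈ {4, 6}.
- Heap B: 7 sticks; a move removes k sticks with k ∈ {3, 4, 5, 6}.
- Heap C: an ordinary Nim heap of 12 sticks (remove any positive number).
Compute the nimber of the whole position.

Build the Grundy sequence for heap A with g(k) = mex{g(k−s) : s ∈ {4, 6}, s ≤ k}:
g(0) = mex{} = 0
g(1) = mex{} = 0
g(2) = mex{} = 0
g(3) = mex{} = 0
g(4) = mex{0} = 1
g(5) = mex{0} = 1
g(6) = mex{0} = 1
g(7) = mex{0} = 1
So g(7) = 1.
For heap B, compute g(0), g(1), … with moves {3, 4, 5, 6}:
g(0) = mex{} = 0
g(1) = mex{} = 0
g(2) = mex{} = 0
g(3) = mex{0} = 1
g(4) = mex{0} = 1
g(5) = mex{0} = 1
g(6) = mex{0,1} = 2
g(7) = mex{0,1} = 2
So g(7) = 2.
Heap C is a plain Nim heap of size 12, so its Grundy value is 12.
The value of a disjunctive sum is the nim-sum of the parts.
Combined value = 1 XOR 2 XOR 12 = 15.

15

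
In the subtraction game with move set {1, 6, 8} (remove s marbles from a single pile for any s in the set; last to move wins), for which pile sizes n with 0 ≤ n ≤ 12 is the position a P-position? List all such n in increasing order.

0, 2, 4, 7, 9, 11

Grundy values for subtraction set {1, 6, 8}:
g(0) = mex{} = 0
g(1) = mex{0} = 1
g(2) = mex{1} = 0
g(3) = mex{0} = 1
g(4) = mex{1} = 0
g(5) = mex{0} = 1
g(6) = mex{0,1} = 2
g(7) = mex{1,2} = 0
g(8) = mex{0} = 1
g(9) = mex{1} = 0
g(10) = mex{0} = 1
g(11) = mex{1} = 0
g(12) = mex{0,2} = 1
The P-positions (g = 0) in 0..12 are 0, 2, 4, 7, 9, 11.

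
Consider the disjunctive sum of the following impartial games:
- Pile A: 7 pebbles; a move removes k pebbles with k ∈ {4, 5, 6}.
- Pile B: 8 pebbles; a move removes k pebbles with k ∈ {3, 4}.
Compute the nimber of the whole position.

1

Grundy values for pile A (subtraction set {4, 5, 6}):
g(0) = mex{} = 0
g(1) = mex{} = 0
g(2) = mex{} = 0
g(3) = mex{} = 0
g(4) = mex{0} = 1
g(5) = mex{0} = 1
g(6) = mex{0} = 1
g(7) = mex{0} = 1
So g(7) = 1.
Build the Grundy sequence for pile B with g(k) = mex{g(k−s) : s ∈ {3, 4}, s ≤ k}:
g(0) = mex{} = 0
g(1) = mex{} = 0
g(2) = mex{} = 0
g(3) = mex{0} = 1
g(4) = mex{0} = 1
g(5) = mex{0} = 1
g(6) = mex{0,1} = 2
g(7) = mex{1} = 0
g(8) = mex{1} = 0
So g(8) = 0.
By the Sprague-Grundy theorem, the Grundy value of a sum of independent games is the XOR of the component values.
Combined value = 1 ⊕ 0 = 1.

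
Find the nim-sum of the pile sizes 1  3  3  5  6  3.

Nim-sum: 1 XOR 3 XOR 3 XOR 5 XOR 6 XOR 3 = 1.

1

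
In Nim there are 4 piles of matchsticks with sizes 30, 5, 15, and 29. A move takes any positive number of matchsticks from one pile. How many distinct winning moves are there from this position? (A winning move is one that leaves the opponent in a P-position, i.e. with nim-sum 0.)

3

Nim-sum: 30 ^ 5 ^ 15 ^ 29 = 9.
The overall nim-sum is X = 9. A pile of size p has a winning move iff p XOR X < p (reduce it to p XOR X).
  30: 30 XOR 9 = 23 < 30 — winning move (to 23).
  5: 5 XOR 9 = 12 ≥ 5 — no move.
  15: 15 XOR 9 = 6 < 15 — winning move (to 6).
  29: 29 XOR 9 = 20 < 29 — winning move (to 20).
That gives 3 winning moves.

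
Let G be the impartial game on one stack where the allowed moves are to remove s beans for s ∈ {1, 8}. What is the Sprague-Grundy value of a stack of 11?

0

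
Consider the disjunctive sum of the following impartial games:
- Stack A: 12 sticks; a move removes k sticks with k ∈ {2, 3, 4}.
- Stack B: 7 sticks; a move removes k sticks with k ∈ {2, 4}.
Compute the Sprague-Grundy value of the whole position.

0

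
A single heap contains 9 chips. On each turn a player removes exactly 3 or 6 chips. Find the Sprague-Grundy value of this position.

Grundy values for subtraction set {3, 6}:
g(0) = mex{} = 0
g(1) = mex{} = 0
g(2) = mex{} = 0
g(3) = mex{0} = 1
g(4) = mex{0} = 1
g(5) = mex{0} = 1
g(6) = mex{0,1} = 2
g(7) = mex{0,1} = 2
g(8) = mex{0,1} = 2
g(9) = mex{1,2} = 0
So g(9) = 0.

0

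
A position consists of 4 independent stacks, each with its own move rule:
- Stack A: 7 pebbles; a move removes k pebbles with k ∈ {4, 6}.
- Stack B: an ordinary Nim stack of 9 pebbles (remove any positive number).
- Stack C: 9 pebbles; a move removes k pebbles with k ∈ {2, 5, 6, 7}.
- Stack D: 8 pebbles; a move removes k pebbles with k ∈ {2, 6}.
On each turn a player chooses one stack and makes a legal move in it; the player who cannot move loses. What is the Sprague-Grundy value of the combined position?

10

Build the Grundy sequence for stack A with g(k) = mex{g(k−s) : s ∈ {4, 6}, s ≤ k}:
k:     0  1  2  3  4  5  6  7
g(k):  0  0  0  0  1  1  1  1
So g(7) = 1.
Stack B is a plain Nim stack of size 9, so its Grundy value is 9.
Build the Grundy sequence for stack C with g(k) = mex{g(k−s) : s ∈ {2, 5, 6, 7}, s ≤ k}:
k:     0  1  2  3  4  5  6  7  8  9
g(k):  0  0  1  1  0  2  1  3  2  2
So g(9) = 2.
Build the Grundy sequence for stack D with g(k) = mex{g(k−s) : s ∈ {2, 6}, s ≤ k}:
k:     0  1  2  3  4  5  6  7  8
g(k):  0  0  1  1  0  0  1  1  0
So g(8) = 0.
The value of a disjunctive sum is the nim-sum of the parts.
Combined value = 1 ⊕ 9 ⊕ 2 ⊕ 0 = 10.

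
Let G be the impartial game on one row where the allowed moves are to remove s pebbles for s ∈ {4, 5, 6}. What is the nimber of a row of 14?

Compute g(0), g(1), … for moves {4, 5, 6}:
g(0) = mex{} = 0
g(1) = mex{} = 0
g(2) = mex{} = 0
g(3) = mex{} = 0
g(4) = mex{0} = 1
g(5) = mex{0} = 1
g(6) = mex{0} = 1
g(7) = mex{0} = 1
g(8) = mex{0,1} = 2
g(9) = mex{0,1} = 2
g(10) = mex{1} = 0
g(11) = mex{1} = 0
g(12) = mex{1,2} = 0
g(13) = mex{1,2} = 0
g(14) = mex{0,2} = 1
So g(14) = 1.

1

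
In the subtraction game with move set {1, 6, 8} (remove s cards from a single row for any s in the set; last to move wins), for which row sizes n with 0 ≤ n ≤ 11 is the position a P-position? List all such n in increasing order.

0, 2, 4, 7, 9, 11

Build the Grundy sequence with g(k) = mex{g(k−s) : s ∈ {1, 6, 8}, s ≤ k}:
g(0) = mex{} = 0
g(1) = mex{0} = 1
g(2) = mex{1} = 0
g(3) = mex{0} = 1
g(4) = mex{1} = 0
g(5) = mex{0} = 1
g(6) = mex{0,1} = 2
g(7) = mex{1,2} = 0
g(8) = mex{0} = 1
g(9) = mex{1} = 0
g(10) = mex{0} = 1
g(11) = mex{1} = 0
The P-positions (g = 0) in 0..11 are 0, 2, 4, 7, 9, 11.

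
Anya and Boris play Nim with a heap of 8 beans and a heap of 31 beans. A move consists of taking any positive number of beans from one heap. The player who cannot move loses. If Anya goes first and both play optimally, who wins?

Anya wins

Compute the nim-sum pairwise:
8 XOR 31 = 23
The nim-sum is 23 ≠ 0, so this is an N-position: the player to move can win; Anya has a winning move.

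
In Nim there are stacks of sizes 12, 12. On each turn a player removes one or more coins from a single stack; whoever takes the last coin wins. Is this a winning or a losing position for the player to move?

Nim-sum: 12 XOR 12 = 0.
The nim-sum is 0, so this is a P-position: the player to move is in a losing position under optimal play.

Losing position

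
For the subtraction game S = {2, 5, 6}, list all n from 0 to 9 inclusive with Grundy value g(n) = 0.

0, 1, 4, 8

Compute g(0), g(1), … for moves {2, 5, 6}:
k:     0  1  2  3  4  5  6  7  8  9
g(k):  0  0  1  1  0  2  1  3  0  2
The P-positions (g = 0) in 0..9 are 0, 1, 4, 8.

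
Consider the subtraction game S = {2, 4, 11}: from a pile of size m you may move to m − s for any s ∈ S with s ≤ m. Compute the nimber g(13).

0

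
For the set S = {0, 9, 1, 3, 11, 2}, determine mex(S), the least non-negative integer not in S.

The values 0, 1, 2, 3 are all present; 4 is the first non-negative integer missing from the set.

4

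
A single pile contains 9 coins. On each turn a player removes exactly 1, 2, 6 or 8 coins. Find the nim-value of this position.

Grundy values for subtraction set {1, 2, 6, 8}:
g(0) = mex{} = 0
g(1) = mex{0} = 1
g(2) = mex{0,1} = 2
g(3) = mex{1,2} = 0
g(4) = mex{0,2} = 1
g(5) = mex{0,1} = 2
g(6) = mex{0,1,2} = 3
g(7) = mex{1,2,3} = 0
g(8) = mex{0,2,3} = 1
g(9) = mex{0,1} = 2
So g(9) = 2.

2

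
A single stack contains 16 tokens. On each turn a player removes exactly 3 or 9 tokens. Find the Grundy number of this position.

Grundy values for subtraction set {3, 9}:
k:     0  1  2  3  4  5  6  7  8  9 10 11 12 13 14 15 16
g(k):  0  0  0  1  1  1  0  0  0  1  1  1  0  0  0  1  1
So g(16) = 1.

1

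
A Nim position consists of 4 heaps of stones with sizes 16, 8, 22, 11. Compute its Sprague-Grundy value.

5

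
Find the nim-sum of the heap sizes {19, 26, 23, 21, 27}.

Compute the nim-sum pairwise:
19 XOR 26 = 9
9 XOR 23 = 30
30 XOR 21 = 11
11 XOR 27 = 16

16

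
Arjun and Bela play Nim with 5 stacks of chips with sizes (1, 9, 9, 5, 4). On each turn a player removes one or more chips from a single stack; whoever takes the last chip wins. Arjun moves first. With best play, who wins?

Bela wins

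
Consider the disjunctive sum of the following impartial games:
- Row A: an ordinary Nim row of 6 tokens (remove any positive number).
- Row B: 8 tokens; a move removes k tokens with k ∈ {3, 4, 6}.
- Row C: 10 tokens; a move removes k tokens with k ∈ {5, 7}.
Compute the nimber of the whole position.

Row A is a plain Nim row of size 6, so its Grundy value is 6.
Build the Grundy sequence for row B with g(k) = mex{g(k−s) : s ∈ {3, 4, 6}, s ≤ k}:
k:     0  1  2  3  4  5  6  7  8
g(k):  0  0  0  1  1  1  2  2  2
So g(8) = 2.
Grundy values for row C (subtraction set {5, 7}):
k:     0  1  2  3  4  5  6  7  8  9 10
g(k):  0  0  0  0  0  1  1  1  1  1  2
So g(10) = 2.
By the Sprague-Grundy theorem, the Grundy value of a sum of independent games is the XOR of the component values.
Combined value = 6 XOR 2 XOR 2 = 6.

6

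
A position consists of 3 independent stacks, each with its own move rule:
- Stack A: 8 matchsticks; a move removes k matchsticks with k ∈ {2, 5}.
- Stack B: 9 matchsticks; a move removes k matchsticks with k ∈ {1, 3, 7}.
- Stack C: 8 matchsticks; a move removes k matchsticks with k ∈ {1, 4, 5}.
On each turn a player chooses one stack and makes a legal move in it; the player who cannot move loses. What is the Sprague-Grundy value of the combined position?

1

Build the Grundy sequence for stack A with g(k) = mex{g(k−s) : s ∈ {2, 5}, s ≤ k}:
g(0) = mex{} = 0
g(1) = mex{} = 0
g(2) = mex{0} = 1
g(3) = mex{0} = 1
g(4) = mex{1} = 0
g(5) = mex{0,1} = 2
g(6) = mex{0} = 1
g(7) = mex{1,2} = 0
g(8) = mex{1} = 0
So g(8) = 0.
Grundy values for stack B (subtraction set {1, 3, 7}):
k:     0  1  2  3  4  5  6  7  8  9
g(k):  0  1  0  1  0  1  0  1  0  1
So g(9) = 1.
Build the Grundy sequence for stack C with g(k) = mex{g(k−s) : s ∈ {1, 4, 5}, s ≤ k}:
k:     0  1  2  3  4  5  6  7  8
g(k):  0  1  0  1  2  3  2  3  0
So g(8) = 0.
The value of a disjunctive sum is the nim-sum of the parts.
Combined value = 0 ⊕ 1 ⊕ 0 = 1.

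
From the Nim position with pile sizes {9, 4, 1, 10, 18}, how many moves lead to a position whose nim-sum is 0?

1

Compute the nim-sum pairwise:
9 ⊕ 4 = 13
13 ⊕ 1 = 12
12 ⊕ 10 = 6
6 ⊕ 18 = 20
The overall nim-sum is X = 20. A pile of size p has a winning move iff p XOR X < p (reduce it to p XOR X).
  9: 9 XOR 20 = 29 ≥ 9 — no move.
  4: 4 XOR 20 = 16 ≥ 4 — no move.
  1: 1 XOR 20 = 21 ≥ 1 — no move.
  10: 10 XOR 20 = 30 ≥ 10 — no move.
  18: 18 XOR 20 = 6 < 18 — winning move (to 6).
That gives 1 winning move.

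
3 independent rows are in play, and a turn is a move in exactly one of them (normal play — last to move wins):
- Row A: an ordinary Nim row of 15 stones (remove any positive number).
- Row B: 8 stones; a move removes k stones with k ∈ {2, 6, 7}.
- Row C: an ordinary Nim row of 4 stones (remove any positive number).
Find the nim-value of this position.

Row A is a plain Nim row of size 15, so its Grundy value is 15.
Grundy values for row B (subtraction set {2, 6, 7}):
g(0) = mex{} = 0
g(1) = mex{} = 0
g(2) = mex{0} = 1
g(3) = mex{0} = 1
g(4) = mex{1} = 0
g(5) = mex{1} = 0
g(6) = mex{0} = 1
g(7) = mex{0} = 1
g(8) = mex{0,1} = 2
So g(8) = 2.
Row C is a plain Nim row of size 4, so its Grundy value is 4.
The value of a disjunctive sum is the nim-sum of the parts.
Combined value = 15 ⊕ 2 ⊕ 4 = 9.

9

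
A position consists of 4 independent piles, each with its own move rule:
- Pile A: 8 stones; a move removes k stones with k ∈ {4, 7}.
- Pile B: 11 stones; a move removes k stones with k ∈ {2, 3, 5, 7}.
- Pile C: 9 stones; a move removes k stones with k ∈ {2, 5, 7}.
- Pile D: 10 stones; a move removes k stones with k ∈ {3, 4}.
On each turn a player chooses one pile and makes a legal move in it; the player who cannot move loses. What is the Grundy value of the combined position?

0

Grundy values for pile A (subtraction set {4, 7}):
k:     0  1  2  3  4  5  6  7  8
g(k):  0  0  0  0  1  1  1  1  2
So g(8) = 2.
Build the Grundy sequence for pile B with g(k) = mex{g(k−s) : s ∈ {2, 3, 5, 7}, s ≤ k}:
g(0) = mex{} = 0
g(1) = mex{} = 0
g(2) = mex{0} = 1
g(3) = mex{0} = 1
g(4) = mex{0,1} = 2
g(5) = mex{0,1} = 2
g(6) = mex{0,1,2} = 3
g(7) = mex{0,1,2} = 3
g(8) = mex{0,1,2,3} = 4
g(9) = mex{1,2,3} = 0
g(10) = mex{1,2,3,4} = 0
g(11) = mex{0,2,3,4} = 1
So g(11) = 1.
Build the Grundy sequence for pile C with g(k) = mex{g(k−s) : s ∈ {2, 5, 7}, s ≤ k}:
k:     0  1  2  3  4  5  6  7  8  9
g(k):  0  0  1  1  0  2  1  3  2  2
So g(9) = 2.
Grundy values for pile D (subtraction set {3, 4}):
k:     0  1  2  3  4  5  6  7  8  9 10
g(k):  0  0  0  1  1  1  2  0  0  0  1
So g(10) = 1.
The value of a disjunctive sum is the nim-sum of the parts.
Combined value = 2 XOR 1 XOR 2 XOR 1 = 0.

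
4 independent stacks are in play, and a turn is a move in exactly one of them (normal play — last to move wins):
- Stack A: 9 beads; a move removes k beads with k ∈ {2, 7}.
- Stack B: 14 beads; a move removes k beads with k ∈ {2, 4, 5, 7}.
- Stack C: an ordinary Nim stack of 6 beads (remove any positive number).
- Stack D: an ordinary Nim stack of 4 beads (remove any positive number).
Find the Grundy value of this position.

Build the Grundy sequence for stack A with g(k) = mex{g(k−s) : s ∈ {2, 7}, s ≤ k}:
k:     0  1  2  3  4  5  6  7  8  9
g(k):  0  0  1  1  0  0  1  1  2  0
So g(9) = 0.
For stack B, compute g(0), g(1), … with moves {2, 4, 5, 7}:
g(0) = mex{} = 0
g(1) = mex{} = 0
g(2) = mex{0} = 1
g(3) = mex{0} = 1
g(4) = mex{0,1} = 2
g(5) = mex{0,1} = 2
g(6) = mex{0,1,2} = 3
g(7) = mex{0,1,2} = 3
g(8) = mex{0,1,2,3} = 4
g(9) = mex{1,2,3} = 0
g(10) = mex{1,2,3,4} = 0
g(11) = mex{0,2,3} = 1
g(12) = mex{0,2,3,4} = 1
g(13) = mex{0,1,3,4} = 2
g(14) = mex{0,1,3} = 2
So g(14) = 2.
Stack C is a plain Nim stack of size 6, so its Grundy value is 6.
Stack D is a plain Nim stack of size 4, so its Grundy value is 4.
By the Sprague-Grundy theorem, the Grundy value of a sum of independent games is the XOR of the component values.
Combined value = 0 ⊕ 2 ⊕ 6 ⊕ 4 = 0.

0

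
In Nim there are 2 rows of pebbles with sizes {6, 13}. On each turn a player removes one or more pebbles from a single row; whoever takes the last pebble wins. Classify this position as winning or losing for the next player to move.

Winning position

Nim-sum: 6 XOR 13 = 11.
The nim-sum is 11 ≠ 0, so this is an N-position: the player to move can win.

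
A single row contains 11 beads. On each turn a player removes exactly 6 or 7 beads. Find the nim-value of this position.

Build the Grundy sequence with g(k) = mex{g(k−s) : s ∈ {6, 7}, s ≤ k}:
k:     0  1  2  3  4  5  6  7  8  9 10 11
g(k):  0  0  0  0  0  0  1  1  1  1  1  1
So g(11) = 1.

1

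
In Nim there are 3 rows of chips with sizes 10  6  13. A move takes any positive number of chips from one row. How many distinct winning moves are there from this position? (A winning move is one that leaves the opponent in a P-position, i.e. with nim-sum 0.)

1

Nim-sum: 10 ⊕ 6 ⊕ 13 = 1.
The overall nim-sum is X = 1. A row of size p has a winning move iff p XOR X < p (reduce it to p XOR X).
  10: 10 XOR 1 = 11 ≥ 10 — no move.
  6: 6 XOR 1 = 7 ≥ 6 — no move.
  13: 13 XOR 1 = 12 < 13 — winning move (to 12).
That gives 1 winning move.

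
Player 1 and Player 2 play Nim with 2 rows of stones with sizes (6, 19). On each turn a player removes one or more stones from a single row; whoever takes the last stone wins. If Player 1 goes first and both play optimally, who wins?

Player 1 wins

Compute the nim-sum pairwise:
6 ⊕ 19 = 21
The nim-sum is 21 ≠ 0, so this is an N-position: the player to move can win; Player 1 has a winning move.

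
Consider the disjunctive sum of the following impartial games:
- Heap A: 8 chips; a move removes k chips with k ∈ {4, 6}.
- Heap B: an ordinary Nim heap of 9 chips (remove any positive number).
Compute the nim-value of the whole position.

11

Grundy values for heap A (subtraction set {4, 6}):
k:     0  1  2  3  4  5  6  7  8
g(k):  0  0  0  0  1  1  1  1  2
So g(8) = 2.
Heap B is a plain Nim heap of size 9, so its Grundy value is 9.
The value of a disjunctive sum is the nim-sum of the parts.
Combined value = 2 XOR 9 = 11.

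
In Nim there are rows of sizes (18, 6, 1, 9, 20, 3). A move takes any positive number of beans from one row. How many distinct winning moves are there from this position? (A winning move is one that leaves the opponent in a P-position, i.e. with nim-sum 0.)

Compute the nim-sum pairwise:
18 ⊕ 6 = 20
20 ⊕ 1 = 21
21 ⊕ 9 = 28
28 ⊕ 20 = 8
8 ⊕ 3 = 11
The overall nim-sum is X = 11. A row of size p has a winning move iff p XOR X < p (reduce it to p XOR X).
  18: 18 XOR 11 = 25 ≥ 18 — no move.
  6: 6 XOR 11 = 13 ≥ 6 — no move.
  1: 1 XOR 11 = 10 ≥ 1 — no move.
  9: 9 XOR 11 = 2 < 9 — winning move (to 2).
  20: 20 XOR 11 = 31 ≥ 20 — no move.
  3: 3 XOR 11 = 8 ≥ 3 — no move.
That gives 1 winning move.

1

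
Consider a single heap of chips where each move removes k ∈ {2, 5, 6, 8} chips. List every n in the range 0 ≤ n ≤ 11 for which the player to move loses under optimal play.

0, 1, 4, 11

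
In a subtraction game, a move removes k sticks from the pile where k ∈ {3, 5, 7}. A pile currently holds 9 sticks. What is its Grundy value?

Grundy values for subtraction set {3, 5, 7}:
k:     0  1  2  3  4  5  6  7  8  9
g(k):  0  0  0  1  1  1  2  2  2  3
So g(9) = 3.

3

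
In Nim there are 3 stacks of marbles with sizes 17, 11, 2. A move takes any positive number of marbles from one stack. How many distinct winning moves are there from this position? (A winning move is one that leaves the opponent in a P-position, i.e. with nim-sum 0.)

1

Compute the nim-sum pairwise:
17 ⊕ 11 = 26
26 ⊕ 2 = 24
The overall nim-sum is X = 24. A stack of size p has a winning move iff p XOR X < p (reduce it to p XOR X).
  17: 17 XOR 24 = 9 < 17 — winning move (to 9).
  11: 11 XOR 24 = 19 ≥ 11 — no move.
  2: 2 XOR 24 = 26 ≥ 2 — no move.
That gives 1 winning move.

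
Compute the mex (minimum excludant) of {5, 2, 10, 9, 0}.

1

0 is in the set but 1 is not, so the mex is 1.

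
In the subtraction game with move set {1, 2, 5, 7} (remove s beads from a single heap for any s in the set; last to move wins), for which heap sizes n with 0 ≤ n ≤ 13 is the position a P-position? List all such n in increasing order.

Build the Grundy sequence with g(k) = mex{g(k−s) : s ∈ {1, 2, 5, 7}, s ≤ k}:
g(0) = mex{} = 0
g(1) = mex{0} = 1
g(2) = mex{0,1} = 2
g(3) = mex{1,2} = 0
g(4) = mex{0,2} = 1
g(5) = mex{0,1} = 2
g(6) = mex{1,2} = 0
g(7) = mex{0,2} = 1
g(8) = mex{0,1} = 2
g(9) = mex{1,2} = 0
g(10) = mex{0,2} = 1
g(11) = mex{0,1} = 2
g(12) = mex{1,2} = 0
g(13) = mex{0,2} = 1
The P-positions (g = 0) in 0..13 are 0, 3, 6, 9, 12.

0, 3, 6, 9, 12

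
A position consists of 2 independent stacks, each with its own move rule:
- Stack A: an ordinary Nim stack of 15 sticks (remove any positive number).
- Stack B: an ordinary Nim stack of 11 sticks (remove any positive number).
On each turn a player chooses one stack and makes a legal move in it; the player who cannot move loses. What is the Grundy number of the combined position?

4

Stack A is a plain Nim stack of size 15, so its Grundy value is 15.
Stack B is a plain Nim stack of size 11, so its Grundy value is 11.
The value of a disjunctive sum is the nim-sum of the parts.
Combined value = 15 ⊕ 11 = 4.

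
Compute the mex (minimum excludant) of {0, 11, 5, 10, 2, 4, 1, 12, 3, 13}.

6

The values 0, 1, 2, 3, 4, 5 are all present; 6 is the first non-negative integer missing from the set.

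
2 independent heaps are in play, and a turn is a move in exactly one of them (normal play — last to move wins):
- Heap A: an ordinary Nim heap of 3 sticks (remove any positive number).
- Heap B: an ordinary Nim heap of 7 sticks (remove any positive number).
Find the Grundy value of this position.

Heap A is a plain Nim heap of size 3, so its Grundy value is 3.
Heap B is a plain Nim heap of size 7, so its Grundy value is 7.
The value of a disjunctive sum is the nim-sum of the parts.
Combined value = 3 ⊕ 7 = 4.

4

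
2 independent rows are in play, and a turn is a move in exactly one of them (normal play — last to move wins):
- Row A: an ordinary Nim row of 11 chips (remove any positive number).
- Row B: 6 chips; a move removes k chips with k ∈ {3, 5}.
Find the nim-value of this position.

Row A is a plain Nim row of size 11, so its Grundy value is 11.
For row B, compute g(0), g(1), … with moves {3, 5}:
k:     0  1  2  3  4  5  6
g(k):  0  0  0  1  1  1  2
So g(6) = 2.
By the Sprague-Grundy theorem, the Grundy value of a sum of independent games is the XOR of the component values.
Combined value = 11 XOR 2 = 9.

9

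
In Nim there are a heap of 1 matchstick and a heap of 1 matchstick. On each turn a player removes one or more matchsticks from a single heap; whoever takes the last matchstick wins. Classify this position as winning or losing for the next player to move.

Nim-sum: 1 ^ 1 = 0.
The nim-sum is 0, so this is a P-position: the player to move is in a losing position under optimal play.

Losing position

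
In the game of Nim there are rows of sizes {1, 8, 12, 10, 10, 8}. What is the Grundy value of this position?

Write each in binary and XOR column by column:
  0001  (1)
  1000  (8)
  1100  (12)
  1010  (10)
  1010  (10)
  1000  (8)
  ----
  1101  (13)

13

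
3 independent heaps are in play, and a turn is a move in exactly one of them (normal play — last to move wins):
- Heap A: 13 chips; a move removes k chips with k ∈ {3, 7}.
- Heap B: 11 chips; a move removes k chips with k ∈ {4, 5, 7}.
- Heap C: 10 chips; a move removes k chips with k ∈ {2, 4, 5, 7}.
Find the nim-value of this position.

1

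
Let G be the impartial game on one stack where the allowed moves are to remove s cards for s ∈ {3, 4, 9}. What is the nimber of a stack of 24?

Compute g(0), g(1), … for moves {3, 4, 9}:
k:     0  1  2  3  4  5  6  7  8  9 10 11 12 13 14 15 16 17 18 19 20 21 22 23 24
g(k):  0  0  0  1  1  1  2  0  0  3  1  1  2  0  0  0  1  1  1  2  0  0  3  1  1
So g(24) = 1.

1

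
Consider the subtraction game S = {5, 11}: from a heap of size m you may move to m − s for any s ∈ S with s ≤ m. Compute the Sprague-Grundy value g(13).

2

Grundy values for subtraction set {5, 11}:
g(0) = mex{} = 0
g(1) = mex{} = 0
g(2) = mex{} = 0
g(3) = mex{} = 0
g(4) = mex{} = 0
g(5) = mex{0} = 1
g(6) = mex{0} = 1
g(7) = mex{0} = 1
g(8) = mex{0} = 1
g(9) = mex{0} = 1
g(10) = mex{1} = 0
g(11) = mex{0,1} = 2
g(12) = mex{0,1} = 2
g(13) = mex{0,1} = 2
So g(13) = 2.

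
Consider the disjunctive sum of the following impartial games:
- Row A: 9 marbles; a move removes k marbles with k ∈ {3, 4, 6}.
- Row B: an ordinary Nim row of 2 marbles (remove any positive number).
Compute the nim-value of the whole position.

2

For row A, compute g(0), g(1), … with moves {3, 4, 6}:
k:     0  1  2  3  4  5  6  7  8  9
g(k):  0  0  0  1  1  1  2  2  2  0
So g(9) = 0.
Row B is a plain Nim row of size 2, so its Grundy value is 2.
By the Sprague-Grundy theorem, the Grundy value of a sum of independent games is the XOR of the component values.
Combined value = 0 XOR 2 = 2.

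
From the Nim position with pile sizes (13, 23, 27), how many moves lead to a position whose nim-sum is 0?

3

Compute the nim-sum pairwise:
13 ^ 23 = 26
26 ^ 27 = 1
The overall nim-sum is X = 1. A pile of size p has a winning move iff p XOR X < p (reduce it to p XOR X).
  13: 13 XOR 1 = 12 < 13 — winning move (to 12).
  23: 23 XOR 1 = 22 < 23 — winning move (to 22).
  27: 27 XOR 1 = 26 < 27 — winning move (to 26).
That gives 3 winning moves.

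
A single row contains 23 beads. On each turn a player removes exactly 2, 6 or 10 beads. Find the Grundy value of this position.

1

Grundy values for subtraction set {2, 6, 10}:
k:     0  1  2  3  4  5  6  7  8  9 10 11 12 13 14 15 16 17 18 19 20 21 22 23
g(k):  0  0  1  1  0  0  1  1  0  0  1  1  0  0  1  1  0  0  1  1  0  0  1  1
So g(23) = 1.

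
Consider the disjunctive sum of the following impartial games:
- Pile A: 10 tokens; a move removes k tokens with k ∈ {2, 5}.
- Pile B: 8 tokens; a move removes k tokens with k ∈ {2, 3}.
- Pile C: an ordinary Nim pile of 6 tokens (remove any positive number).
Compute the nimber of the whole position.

For pile A, compute g(0), g(1), … with moves {2, 5}:
g(0) = mex{} = 0
g(1) = mex{} = 0
g(2) = mex{0} = 1
g(3) = mex{0} = 1
g(4) = mex{1} = 0
g(5) = mex{0,1} = 2
g(6) = mex{0} = 1
g(7) = mex{1,2} = 0
g(8) = mex{1} = 0
g(9) = mex{0} = 1
g(10) = mex{0,2} = 1
So g(10) = 1.
Build the Grundy sequence for pile B with g(k) = mex{g(k−s) : s ∈ {2, 3}, s ≤ k}:
g(0) = mex{} = 0
g(1) = mex{} = 0
g(2) = mex{0} = 1
g(3) = mex{0} = 1
g(4) = mex{0,1} = 2
g(5) = mex{1} = 0
g(6) = mex{1,2} = 0
g(7) = mex{0,2} = 1
g(8) = mex{0} = 1
So g(8) = 1.
Pile C is a plain Nim pile of size 6, so its Grundy value is 6.
The value of a disjunctive sum is the nim-sum of the parts.
Combined value = 1 XOR 1 XOR 6 = 6.

6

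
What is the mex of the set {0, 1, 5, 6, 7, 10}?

2

The values 0, 1 are all present; 2 is the first non-negative integer missing from the set.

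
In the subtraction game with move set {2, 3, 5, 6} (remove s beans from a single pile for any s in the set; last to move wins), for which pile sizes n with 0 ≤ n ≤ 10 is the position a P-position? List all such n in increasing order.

0, 1, 8, 9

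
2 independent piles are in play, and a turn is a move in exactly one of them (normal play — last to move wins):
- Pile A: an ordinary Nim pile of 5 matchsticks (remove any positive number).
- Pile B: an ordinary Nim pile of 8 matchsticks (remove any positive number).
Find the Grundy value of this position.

13

Pile A is a plain Nim pile of size 5, so its Grundy value is 5.
Pile B is a plain Nim pile of size 8, so its Grundy value is 8.
By the Sprague-Grundy theorem, the Grundy value of a sum of independent games is the XOR of the component values.
Combined value = 5 XOR 8 = 13.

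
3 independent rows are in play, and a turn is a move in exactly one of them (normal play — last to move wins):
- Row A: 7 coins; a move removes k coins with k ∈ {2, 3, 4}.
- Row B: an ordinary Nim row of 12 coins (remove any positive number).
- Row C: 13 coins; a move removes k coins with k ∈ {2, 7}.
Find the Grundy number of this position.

12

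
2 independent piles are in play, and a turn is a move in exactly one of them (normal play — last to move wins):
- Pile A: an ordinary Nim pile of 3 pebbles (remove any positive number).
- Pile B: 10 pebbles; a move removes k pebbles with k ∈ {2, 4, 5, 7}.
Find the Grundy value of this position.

Pile A is a plain Nim pile of size 3, so its Grundy value is 3.
For pile B, compute g(0), g(1), … with moves {2, 4, 5, 7}:
k:     0  1  2  3  4  5  6  7  8  9 10
g(k):  0  0  1  1  2  2  3  3  4  0  0
So g(10) = 0.
The value of a disjunctive sum is the nim-sum of the parts.
Combined value = 3 XOR 0 = 3.

3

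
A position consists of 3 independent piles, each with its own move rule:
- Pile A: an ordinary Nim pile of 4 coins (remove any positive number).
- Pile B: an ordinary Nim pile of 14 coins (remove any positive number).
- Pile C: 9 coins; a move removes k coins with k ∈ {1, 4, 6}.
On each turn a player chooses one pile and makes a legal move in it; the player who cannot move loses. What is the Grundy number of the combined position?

8

Pile A is a plain Nim pile of size 4, so its Grundy value is 4.
Pile B is a plain Nim pile of size 14, so its Grundy value is 14.
Grundy values for pile C (subtraction set {1, 4, 6}):
g(0) = mex{} = 0
g(1) = mex{0} = 1
g(2) = mex{1} = 0
g(3) = mex{0} = 1
g(4) = mex{0,1} = 2
g(5) = mex{1,2} = 0
g(6) = mex{0} = 1
g(7) = mex{1} = 0
g(8) = mex{0,2} = 1
g(9) = mex{0,1} = 2
So g(9) = 2.
The value of a disjunctive sum is the nim-sum of the parts.
Combined value = 4 ⊕ 14 ⊕ 2 = 8.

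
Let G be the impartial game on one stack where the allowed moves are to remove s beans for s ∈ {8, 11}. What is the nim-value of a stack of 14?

Grundy values for subtraction set {8, 11}:
k:     0  1  2  3  4  5  6  7  8  9 10 11 12 13 14
g(k):  0  0  0  0  0  0  0  0  1  1  1  1  1  1  1
So g(14) = 1.

1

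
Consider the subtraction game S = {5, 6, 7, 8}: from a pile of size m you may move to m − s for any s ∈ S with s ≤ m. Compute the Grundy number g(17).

Build the Grundy sequence with g(k) = mex{g(k−s) : s ∈ {5, 6, 7, 8}, s ≤ k}:
k:     0  1  2  3  4  5  6  7  8  9 10 11 12 13 14 15 16 17
g(k):  0  0  0  0  0  1  1  1  1  1  2  2  2  0  0  0  0  0
So g(17) = 0.

0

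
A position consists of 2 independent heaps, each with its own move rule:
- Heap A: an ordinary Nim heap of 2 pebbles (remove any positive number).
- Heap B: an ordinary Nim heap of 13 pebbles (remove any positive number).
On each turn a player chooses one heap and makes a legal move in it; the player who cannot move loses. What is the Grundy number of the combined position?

Heap A is a plain Nim heap of size 2, so its Grundy value is 2.
Heap B is a plain Nim heap of size 13, so its Grundy value is 13.
The value of a disjunctive sum is the nim-sum of the parts.
Combined value = 2 XOR 13 = 15.

15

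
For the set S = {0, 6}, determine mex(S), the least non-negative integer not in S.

1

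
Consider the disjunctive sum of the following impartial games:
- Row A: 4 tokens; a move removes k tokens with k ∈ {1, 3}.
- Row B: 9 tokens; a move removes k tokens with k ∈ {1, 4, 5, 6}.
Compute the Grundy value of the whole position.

0

Build the Grundy sequence for row A with g(k) = mex{g(k−s) : s ∈ {1, 3}, s ≤ k}:
k:     0  1  2  3  4
g(k):  0  1  0  1  0
So g(4) = 0.
For row B, compute g(0), g(1), … with moves {1, 4, 5, 6}:
k:     0  1  2  3  4  5  6  7  8  9
g(k):  0  1  0  1  2  3  2  3  4  0
So g(9) = 0.
By the Sprague-Grundy theorem, the Grundy value of a sum of independent games is the XOR of the component values.
Combined value = 0 XOR 0 = 0.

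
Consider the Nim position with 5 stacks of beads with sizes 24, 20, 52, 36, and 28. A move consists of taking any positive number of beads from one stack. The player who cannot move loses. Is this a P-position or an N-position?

P-position

Nim-sum: 24 ^ 20 ^ 52 ^ 36 ^ 28 = 0.
The nim-sum is 0, so this is a P-position: the player to move is in a losing position under optimal play.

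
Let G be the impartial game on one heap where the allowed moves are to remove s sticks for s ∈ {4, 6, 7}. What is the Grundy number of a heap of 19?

2

Build the Grundy sequence with g(k) = mex{g(k−s) : s ∈ {4, 6, 7}, s ≤ k}:
k:     0  1  2  3  4  5  6  7  8  9 10 11 12 13 14 15 16 17 18 19
g(k):  0  0  0  0  1  1  1  1  2  2  2  0  0  0  0  1  1  1  1  2
So g(19) = 2.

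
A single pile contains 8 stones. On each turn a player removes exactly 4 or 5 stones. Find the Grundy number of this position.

2

Grundy values for subtraction set {4, 5}:
k:     0  1  2  3  4  5  6  7  8
g(k):  0  0  0  0  1  1  1  1  2
So g(8) = 2.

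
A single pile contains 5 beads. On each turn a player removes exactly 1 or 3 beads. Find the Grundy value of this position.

Grundy values for subtraction set {1, 3}:
g(0) = mex{} = 0
g(1) = mex{0} = 1
g(2) = mex{1} = 0
g(3) = mex{0} = 1
g(4) = mex{1} = 0
g(5) = mex{0} = 1
So g(5) = 1.

1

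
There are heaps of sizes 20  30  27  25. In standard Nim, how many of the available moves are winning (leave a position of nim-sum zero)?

Compute the nim-sum pairwise:
20 ⊕ 30 = 10
10 ⊕ 27 = 17
17 ⊕ 25 = 8
The overall nim-sum is X = 8. A heap of size p has a winning move iff p XOR X < p (reduce it to p XOR X).
  20: 20 XOR 8 = 28 ≥ 20 — no move.
  30: 30 XOR 8 = 22 < 30 — winning move (to 22).
  27: 27 XOR 8 = 19 < 27 — winning move (to 19).
  25: 25 XOR 8 = 17 < 25 — winning move (to 17).
That gives 3 winning moves.

3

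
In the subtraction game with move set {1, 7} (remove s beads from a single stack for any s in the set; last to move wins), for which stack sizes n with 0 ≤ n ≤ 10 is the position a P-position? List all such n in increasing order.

0, 2, 4, 6, 8, 10

Grundy values for subtraction set {1, 7}:
g(0) = mex{} = 0
g(1) = mex{0} = 1
g(2) = mex{1} = 0
g(3) = mex{0} = 1
g(4) = mex{1} = 0
g(5) = mex{0} = 1
g(6) = mex{1} = 0
g(7) = mex{0} = 1
g(8) = mex{1} = 0
g(9) = mex{0} = 1
g(10) = mex{1} = 0
The P-positions (g = 0) in 0..10 are 0, 2, 4, 6, 8, 10.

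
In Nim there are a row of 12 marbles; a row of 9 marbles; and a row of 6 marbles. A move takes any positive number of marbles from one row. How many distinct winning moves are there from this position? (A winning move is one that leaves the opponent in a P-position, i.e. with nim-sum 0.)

Bitwise XOR of the heap sizes:
  1100  (12)
  1001  (9)
  0110  (6)
  ----
  0011  (3)
The overall nim-sum is X = 3. A row of size p has a winning move iff p XOR X < p (reduce it to p XOR X).
  12: 12 XOR 3 = 15 ≥ 12 — no move.
  9: 9 XOR 3 = 10 ≥ 9 — no move.
  6: 6 XOR 3 = 5 < 6 — winning move (to 5).
That gives 1 winning move.

1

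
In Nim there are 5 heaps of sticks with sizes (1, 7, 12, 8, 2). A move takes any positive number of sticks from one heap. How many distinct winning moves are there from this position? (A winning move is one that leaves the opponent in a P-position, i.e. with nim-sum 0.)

In binary:
  0001  (1)
  0111  (7)
  1100  (12)
  1000  (8)
  0010  (2)
  ----
  0000  (0)
The nim-sum is already 0, so every move leaves a nonzero nim-sum — there are no winning moves.

0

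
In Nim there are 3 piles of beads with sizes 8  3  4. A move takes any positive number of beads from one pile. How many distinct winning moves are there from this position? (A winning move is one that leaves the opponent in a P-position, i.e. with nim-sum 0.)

Compute the nim-sum pairwise:
8 ^ 3 = 11
11 ^ 4 = 15
The overall nim-sum is X = 15. A pile of size p has a winning move iff p XOR X < p (reduce it to p XOR X).
  8: 8 XOR 15 = 7 < 8 — winning move (to 7).
  3: 3 XOR 15 = 12 ≥ 3 — no move.
  4: 4 XOR 15 = 11 ≥ 4 — no move.
That gives 1 winning move.

1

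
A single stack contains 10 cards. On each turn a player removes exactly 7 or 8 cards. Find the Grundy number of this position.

1

Compute g(0), g(1), … for moves {7, 8}:
k:     0  1  2  3  4  5  6  7  8  9 10
g(k):  0  0  0  0  0  0  0  1  1  1  1
So g(10) = 1.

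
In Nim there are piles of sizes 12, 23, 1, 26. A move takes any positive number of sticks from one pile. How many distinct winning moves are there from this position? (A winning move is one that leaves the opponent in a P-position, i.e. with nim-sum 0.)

Nim-sum: 12 XOR 23 XOR 1 XOR 26 = 0.
The nim-sum is already 0, so every move leaves a nonzero nim-sum — there are no winning moves.

0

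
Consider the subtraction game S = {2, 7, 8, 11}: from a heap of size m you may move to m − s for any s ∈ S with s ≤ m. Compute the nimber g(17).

Build the Grundy sequence with g(k) = mex{g(k−s) : s ∈ {2, 7, 8, 11}, s ≤ k}:
k:     0  1  2  3  4  5  6  7  8  9 10 11 12 13 14 15 16 17
g(k):  0  0  1  1  0  0  1  1  2  2  0  3  1  2  0  3  1  4
So g(17) = 4.

4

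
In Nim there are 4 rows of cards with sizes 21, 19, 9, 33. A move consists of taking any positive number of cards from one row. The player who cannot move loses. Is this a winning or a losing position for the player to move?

Winning position

Nim-sum: 21 ⊕ 19 ⊕ 9 ⊕ 33 = 46.
The nim-sum is 46 ≠ 0, so this is an N-position: the player to move can win.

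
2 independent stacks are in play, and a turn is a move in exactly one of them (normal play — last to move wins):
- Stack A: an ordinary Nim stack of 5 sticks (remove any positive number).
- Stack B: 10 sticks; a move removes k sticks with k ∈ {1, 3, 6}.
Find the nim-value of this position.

4

Stack A is a plain Nim stack of size 5, so its Grundy value is 5.
For stack B, compute g(0), g(1), … with moves {1, 3, 6}:
k:     0  1  2  3  4  5  6  7  8  9 10
g(k):  0  1  0  1  0  1  2  3  2  0  1
So g(10) = 1.
The value of a disjunctive sum is the nim-sum of the parts.
Combined value = 5 XOR 1 = 4.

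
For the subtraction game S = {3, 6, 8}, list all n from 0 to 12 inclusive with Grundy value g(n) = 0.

0, 1, 2, 11, 12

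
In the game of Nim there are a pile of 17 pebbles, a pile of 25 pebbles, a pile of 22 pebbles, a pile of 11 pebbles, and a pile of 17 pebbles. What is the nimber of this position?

4

Nim-sum: 17 ⊕ 25 ⊕ 22 ⊕ 11 ⊕ 17 = 4.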